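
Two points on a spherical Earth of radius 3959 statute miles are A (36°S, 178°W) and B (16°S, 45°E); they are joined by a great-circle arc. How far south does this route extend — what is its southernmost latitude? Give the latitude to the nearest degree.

The great circle lies in the plane with unit normal n̂ = (p₁ × p₂)/|p₁ × p₂|.
Here n̂_z ≈ -0.581; the vertex latitude is φ_max = arccos|n̂_z| ≈ 54.5°.
Check via Clairaut: cos φ_max = |cos φ₁| · sin C = cos(36.0°)·sin(134.1°) ≈ 0.581, again giving ≈ 54.5°.

≈ 55°S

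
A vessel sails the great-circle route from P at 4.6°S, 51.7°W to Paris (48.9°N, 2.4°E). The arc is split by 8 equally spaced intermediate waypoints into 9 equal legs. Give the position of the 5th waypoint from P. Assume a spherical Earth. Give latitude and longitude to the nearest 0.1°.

The haversine formula gives a central angle δ ≈ 1.241 rad (71.1°) between the endpoints.
Interpolate at f = 5/9 with slerp weights a = sin((1−f)δ)/sin δ ≈ 0.554, b = sin(fδ)/sin δ ≈ 0.672.
p = a·p₁ + b·p₂ ≈ (0.784, -0.415, 0.462); φ = arcsin(p_z) ≈ 27.53°, λ = atan2(p_y, p_x) ≈ -27.89°.

≈ 27.5°N, 27.9°W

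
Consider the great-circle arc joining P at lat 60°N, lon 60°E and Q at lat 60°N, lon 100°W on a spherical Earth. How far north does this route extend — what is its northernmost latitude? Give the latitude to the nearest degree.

The great circle lies in the plane with unit normal n̂ = (p₁ × p₂)/|p₁ × p₂|.
Here n̂_z ≈ -0.100; the vertex latitude is φ_max = arccos|n̂_z| ≈ 84.3°.

≈ 84°N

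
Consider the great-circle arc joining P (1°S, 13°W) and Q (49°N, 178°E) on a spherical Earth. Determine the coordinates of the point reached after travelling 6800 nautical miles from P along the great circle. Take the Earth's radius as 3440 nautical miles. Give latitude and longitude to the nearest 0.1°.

≈ (65.9°N, 171.1°W)

Write both endpoints as unit vectors p₁, p₂ with components (cos φ cos λ, cos φ sin λ, sin φ).
The central angle between the endpoints is δ = arccos(p₁·p₂) ≈ 2.288 rad (131.1°). The total great-circle distance is δ·R ≈ 2.288 × 3440 ≈ 7870 nmi, so the target fraction is f = 6800/7870 ≈ 0.864.
Interpolate at f ≈ 0.864 with slerp weights a = sin((1−f)δ)/sin δ ≈ 0.406, b = sin(fδ)/sin δ ≈ 1.219.
p = a·p₁ + b·p₂ ≈ (-0.404, -0.063, 0.913); φ = arcsin(p_z) ≈ 65.88°, λ = atan2(p_y, p_x) ≈ -171.07°.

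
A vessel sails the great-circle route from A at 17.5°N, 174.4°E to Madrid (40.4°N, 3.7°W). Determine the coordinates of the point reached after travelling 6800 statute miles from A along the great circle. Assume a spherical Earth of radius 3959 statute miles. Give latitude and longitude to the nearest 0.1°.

≈ 64.0°N, 1.7°W

From cos δ = sin φ₁ sin φ₂ + cos φ₁ cos φ₂ cos Δλ, the central angle is δ ≈ 2.131 rad (122.1°). The total great-circle distance is δ·R ≈ 2.131 × 3959 ≈ 8435 mi, so the target fraction is f = 6800/8435 ≈ 0.806.
Interpolate at f ≈ 0.806 with slerp weights a = sin((1−f)δ)/sin δ ≈ 0.474, b = sin(fδ)/sin δ ≈ 1.167.
p = a·p₁ + b·p₂ ≈ (0.438, -0.013, 0.899); φ = arcsin(p_z) ≈ 64.03°, λ = atan2(p_y, p_x) ≈ -1.74°.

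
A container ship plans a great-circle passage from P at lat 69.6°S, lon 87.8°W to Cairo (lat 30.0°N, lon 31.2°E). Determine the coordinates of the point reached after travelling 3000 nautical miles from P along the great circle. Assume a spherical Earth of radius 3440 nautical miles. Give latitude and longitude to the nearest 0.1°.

Convert each endpoint to a unit vector on the sphere (x = cos φ cos λ, y = cos φ sin λ, z = sin φ).
The central angle between the endpoints is δ = arccos(p₁·p₂) ≈ 2.233 rad (128.0°). The total great-circle distance is δ·R ≈ 2.233 × 3440 ≈ 7682 nmi, so the target fraction is f = 3000/7682 ≈ 0.391.
Interpolate at f ≈ 0.391 with slerp weights a = sin((1−f)δ)/sin δ ≈ 1.240, b = sin(fδ)/sin δ ≈ 0.971.
p = a·p₁ + b·p₂ ≈ (0.736, 0.004, -0.677); φ = arcsin(p_z) ≈ -42.62°, λ = atan2(p_y, p_x) ≈ 0.28°.

≈ lat 42.6°S, lon 0.3°E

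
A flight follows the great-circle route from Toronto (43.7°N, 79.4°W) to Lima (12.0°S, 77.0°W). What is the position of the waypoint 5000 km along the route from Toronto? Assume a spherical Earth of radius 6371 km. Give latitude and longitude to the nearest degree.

≈ 1°S, 77°W

The haversine formula gives a central angle δ ≈ 0.973 rad (55.7°) between the endpoints. The total great-circle distance is δ·R ≈ 0.973 × 6371 ≈ 6198 km, so the target fraction is f = 5000/6198 ≈ 0.807.
Interpolate at f ≈ 0.807 with slerp weights a = sin((1−f)δ)/sin δ ≈ 0.226, b = sin(fδ)/sin δ ≈ 0.855.
p = a·p₁ + b·p₂ ≈ (0.218, -0.976, -0.021); φ = arcsin(p_z) ≈ -1.23°, λ = atan2(p_y, p_x) ≈ -77.39°.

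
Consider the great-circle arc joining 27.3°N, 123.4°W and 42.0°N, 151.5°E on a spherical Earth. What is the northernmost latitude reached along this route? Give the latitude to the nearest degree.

The great circle lies in the plane with unit normal n̂ = (p₁ × p₂)/|p₁ × p₂|.
Here n̂_z ≈ -0.706; the vertex latitude is φ_max = arccos|n̂_z| ≈ 45.1°.
Check via Clairaut: cos φ_max = |cos φ₁| · sin C = cos(27.3°)·sin(52.6°) ≈ 0.706, again giving ≈ 45.1°.

≈ 45°N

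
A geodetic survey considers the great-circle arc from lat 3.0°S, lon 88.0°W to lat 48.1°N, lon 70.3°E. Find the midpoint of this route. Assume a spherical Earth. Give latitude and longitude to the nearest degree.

≈ lat 57°N, lon 55°W

Write both endpoints as unit vectors p₁, p₂ with components (cos φ cos λ, cos φ sin λ, sin φ).
The central angle between the endpoints is δ = arccos(p₁·p₂) ≈ 2.290 rad (131.2°).
Interpolate at f = 1/2 with slerp weights a = sin((1−f)δ)/sin δ ≈ 1.210, b = sin(fδ)/sin δ ≈ 1.210.
p = a·p₁ + b·p₂ ≈ (0.315, -0.447, 0.837); φ = arcsin(p_z) ≈ 56.87°, λ = atan2(p_y, p_x) ≈ -54.85°.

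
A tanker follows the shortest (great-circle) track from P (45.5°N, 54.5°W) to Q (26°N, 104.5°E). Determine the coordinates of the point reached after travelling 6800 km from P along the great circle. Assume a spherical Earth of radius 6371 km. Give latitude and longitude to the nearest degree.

Write both endpoints as unit vectors p₁, p₂ with components (cos φ cos λ, cos φ sin λ, sin φ).
The central angle between the endpoints is δ = arccos(p₁·p₂) ≈ 1.850 rad (106.0°). The total great-circle distance is δ·R ≈ 1.850 × 6371 ≈ 11786 km, so the target fraction is f = 6800/11786 ≈ 0.577.
Interpolate at f ≈ 0.577 with slerp weights a = sin((1−f)δ)/sin δ ≈ 0.733, b = sin(fδ)/sin δ ≈ 0.911.
p = a·p₁ + b·p₂ ≈ (0.093, 0.374, 0.923); φ = arcsin(p_z) ≈ 67.30°, λ = atan2(p_y, p_x) ≈ 75.98°.

≈ (67°N, 76°E)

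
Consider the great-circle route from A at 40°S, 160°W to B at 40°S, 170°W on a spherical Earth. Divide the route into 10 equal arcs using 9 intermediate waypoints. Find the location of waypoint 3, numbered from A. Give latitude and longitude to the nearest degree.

≈ 40°S, 163°W

Convert each endpoint to a unit vector on the sphere (x = cos φ cos λ, y = cos φ sin λ, z = sin φ).
The central angle between the endpoints is δ = arccos(p₁·p₂) ≈ 0.134 rad (7.7°).
Interpolate at f = 3/10 with slerp weights a = sin((1−f)δ)/sin δ ≈ 0.701, b = sin(fδ)/sin δ ≈ 0.301.
p = a·p₁ + b·p₂ ≈ (-0.732, -0.224, -0.644); φ = arcsin(p_z) ≈ -40.09°, λ = atan2(p_y, p_x) ≈ -163.00°.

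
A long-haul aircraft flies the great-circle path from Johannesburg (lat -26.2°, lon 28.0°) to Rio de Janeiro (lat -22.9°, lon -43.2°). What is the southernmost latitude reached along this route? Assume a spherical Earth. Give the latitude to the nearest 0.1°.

≈ -29.5°

The great circle lies in the plane with unit normal n̂ = (p₁ × p₂)/|p₁ × p₂|.
Here n̂_z ≈ -0.870; the vertex latitude is φ_max = arccos|n̂_z| ≈ 29.5°.
Check via Clairaut: cos φ_max = |cos φ₁| · sin C = cos(26.2°)·sin(104.0°) ≈ 0.870, again giving ≈ 29.5°.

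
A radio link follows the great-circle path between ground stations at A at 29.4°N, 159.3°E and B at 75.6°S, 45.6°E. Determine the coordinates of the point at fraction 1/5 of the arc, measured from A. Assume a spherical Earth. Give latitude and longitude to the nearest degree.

The haversine formula gives a central angle δ ≈ 2.168 rad (124.2°) between the endpoints.
Interpolate at f = 1/5 with slerp weights a = sin((1−f)δ)/sin δ ≈ 1.193, b = sin(fδ)/sin δ ≈ 0.508.
p = a·p₁ + b·p₂ ≈ (-0.884, 0.458, 0.094); φ = arcsin(p_z) ≈ 5.37°, λ = atan2(p_y, p_x) ≈ 152.62°.

≈ 5°N, 153°E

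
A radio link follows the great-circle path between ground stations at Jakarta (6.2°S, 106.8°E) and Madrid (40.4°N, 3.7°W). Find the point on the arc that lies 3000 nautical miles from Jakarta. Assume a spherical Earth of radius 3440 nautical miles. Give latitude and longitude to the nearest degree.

Convert each endpoint to a unit vector on the sphere (x = cos φ cos λ, y = cos φ sin λ, z = sin φ).
The central angle between the endpoints is δ = arccos(p₁·p₂) ≈ 1.913 rad (109.6°). The total great-circle distance is δ·R ≈ 1.913 × 3440 ≈ 6579 nmi, so the target fraction is f = 3000/6579 ≈ 0.456.
Interpolate at f ≈ 0.456 with slerp weights a = sin((1−f)δ)/sin δ ≈ 0.916, b = sin(fδ)/sin δ ≈ 0.813.
p = a·p₁ + b·p₂ ≈ (0.355, 0.831, 0.428); φ = arcsin(p_z) ≈ 25.33°, λ = atan2(p_y, p_x) ≈ 66.91°.

≈ (25°N, 67°E)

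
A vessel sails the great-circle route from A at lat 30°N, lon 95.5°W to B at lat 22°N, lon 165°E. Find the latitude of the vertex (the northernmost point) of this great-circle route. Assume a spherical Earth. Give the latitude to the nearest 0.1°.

The great circle lies in the plane with unit normal n̂ = (p₁ × p₂)/|p₁ × p₂|.
Here n̂_z ≈ -0.793; the vertex latitude is φ_max = arccos|n̂_z| ≈ 37.5°.
Check via Clairaut: cos φ_max = |cos φ₁| · sin C = cos(30.0°)·sin(66.3°) ≈ 0.793, again giving ≈ 37.5°.

≈ 37.5°N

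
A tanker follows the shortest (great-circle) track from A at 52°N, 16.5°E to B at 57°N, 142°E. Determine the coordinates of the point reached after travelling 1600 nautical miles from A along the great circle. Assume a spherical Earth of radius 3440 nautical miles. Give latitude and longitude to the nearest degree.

≈ 71°N, 59°E

Convert each endpoint to a unit vector on the sphere (x = cos φ cos λ, y = cos φ sin λ, z = sin φ).
The central angle between the endpoints is δ = arccos(p₁·p₂) ≈ 1.086 rad (62.2°). The total great-circle distance is δ·R ≈ 1.086 × 3440 ≈ 3735 nmi, so the target fraction is f = 1600/3735 ≈ 0.428.
Interpolate at f ≈ 0.428 with slerp weights a = sin((1−f)δ)/sin δ ≈ 0.657, b = sin(fδ)/sin δ ≈ 0.507.
p = a·p₁ + b·p₂ ≈ (0.171, 0.285, 0.943); φ = arcsin(p_z) ≈ 70.61°, λ = atan2(p_y, p_x) ≈ 59.11°.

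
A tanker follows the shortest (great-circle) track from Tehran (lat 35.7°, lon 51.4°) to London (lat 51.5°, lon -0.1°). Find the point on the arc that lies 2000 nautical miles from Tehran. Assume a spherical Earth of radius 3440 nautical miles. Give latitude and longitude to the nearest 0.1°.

≈ lat 50.8°, lon 9.7°

Convert each endpoint to a unit vector on the sphere (x = cos φ cos λ, y = cos φ sin λ, z = sin φ).
The central angle between the endpoints is δ = arccos(p₁·p₂) ≈ 0.690 rad (39.5°). The total great-circle distance is δ·R ≈ 0.690 × 3440 ≈ 2373 nmi, so the target fraction is f = 2000/2373 ≈ 0.843.
Interpolate at f ≈ 0.843 with slerp weights a = sin((1−f)δ)/sin δ ≈ 0.170, b = sin(fδ)/sin δ ≈ 0.863.
p = a·p₁ + b·p₂ ≈ (0.623, 0.107, 0.775); φ = arcsin(p_z) ≈ 50.77°, λ = atan2(p_y, p_x) ≈ 9.74°.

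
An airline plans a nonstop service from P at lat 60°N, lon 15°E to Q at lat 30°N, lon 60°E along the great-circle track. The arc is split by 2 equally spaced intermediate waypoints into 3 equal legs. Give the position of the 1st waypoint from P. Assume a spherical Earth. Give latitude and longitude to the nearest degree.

≈ lat 52°N, lon 36°E

Write both endpoints as unit vectors p₁, p₂ with components (cos φ cos λ, cos φ sin λ, sin φ).
The central angle between the endpoints is δ = arccos(p₁·p₂) ≈ 0.739 rad (42.3°).
Interpolate at f = 1/3 with slerp weights a = sin((1−f)δ)/sin δ ≈ 0.702, b = sin(fδ)/sin δ ≈ 0.362.
p = a·p₁ + b·p₂ ≈ (0.496, 0.362, 0.789); φ = arcsin(p_z) ≈ 52.11°, λ = atan2(p_y, p_x) ≈ 36.16°.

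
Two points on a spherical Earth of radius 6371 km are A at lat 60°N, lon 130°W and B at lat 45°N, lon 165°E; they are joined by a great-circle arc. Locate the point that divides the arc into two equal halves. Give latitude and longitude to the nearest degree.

From cos δ = sin φ₁ sin φ₂ + cos φ₁ cos φ₂ cos Δλ, the central angle is δ ≈ 0.705 rad (40.4°).
Interpolate at f = 1/2 with slerp weights a = sin((1−f)δ)/sin δ ≈ 0.533, b = sin(fδ)/sin δ ≈ 0.533.
p = a·p₁ + b·p₂ ≈ (-0.535, -0.107, 0.838); φ = arcsin(p_z) ≈ 56.94°, λ = atan2(p_y, p_x) ≈ -168.74°.

≈ lat 57°N, lon 169°W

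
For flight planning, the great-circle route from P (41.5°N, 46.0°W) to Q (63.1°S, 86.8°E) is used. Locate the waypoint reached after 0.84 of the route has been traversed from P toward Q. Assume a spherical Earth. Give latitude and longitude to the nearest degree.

≈ (60°S, 37°E)

Convert each endpoint to a unit vector on the sphere (x = cos φ cos λ, y = cos φ sin λ, z = sin φ).
The central angle between the endpoints is δ = arccos(p₁·p₂) ≈ 2.534 rad (145.2°).
Interpolate at f = 0.84 with slerp weights a = sin((1−f)δ)/sin δ ≈ 0.691, b = sin(fδ)/sin δ ≈ 1.486.
p = a·p₁ + b·p₂ ≈ (0.397, 0.299, -0.868); φ = arcsin(p_z) ≈ -60.19°, λ = atan2(p_y, p_x) ≈ 36.99°.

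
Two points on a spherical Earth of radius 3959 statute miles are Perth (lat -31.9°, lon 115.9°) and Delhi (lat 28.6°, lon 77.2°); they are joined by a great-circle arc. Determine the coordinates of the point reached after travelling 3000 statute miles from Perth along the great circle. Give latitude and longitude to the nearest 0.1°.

From cos δ = sin φ₁ sin φ₂ + cos φ₁ cos φ₂ cos Δλ, the central angle is δ ≈ 1.236 rad (70.8°). The total great-circle distance is δ·R ≈ 1.236 × 3959 ≈ 4893 mi, so the target fraction is f = 3000/4893 ≈ 0.613.
Interpolate at f ≈ 0.613 with slerp weights a = sin((1−f)δ)/sin δ ≈ 0.487, b = sin(fδ)/sin δ ≈ 0.728.
p = a·p₁ + b·p₂ ≈ (-0.039, 0.995, 0.091); φ = arcsin(p_z) ≈ 5.22°, λ = atan2(p_y, p_x) ≈ 92.25°.

≈ lat 5.2°, lon 92.2°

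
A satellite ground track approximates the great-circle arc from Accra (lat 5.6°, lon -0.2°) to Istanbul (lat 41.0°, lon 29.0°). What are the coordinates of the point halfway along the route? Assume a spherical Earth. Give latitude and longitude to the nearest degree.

≈ lat 24°, lon 12°

Write both endpoints as unit vectors p₁, p₂ with components (cos φ cos λ, cos φ sin λ, sin φ).
The central angle between the endpoints is δ = arccos(p₁·p₂) ≈ 0.767 rad (44.0°).
Interpolate at f = 1/2 with slerp weights a = sin((1−f)δ)/sin δ ≈ 0.539, b = sin(fδ)/sin δ ≈ 0.539.
p = a·p₁ + b·p₂ ≈ (0.893, 0.195, 0.406); φ = arcsin(p_z) ≈ 23.98°, λ = atan2(p_y, p_x) ≈ 12.35°.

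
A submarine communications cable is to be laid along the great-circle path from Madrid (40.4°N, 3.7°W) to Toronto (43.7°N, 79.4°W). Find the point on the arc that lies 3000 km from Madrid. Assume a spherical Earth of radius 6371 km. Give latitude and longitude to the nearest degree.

≈ 49°N, 40°W

Write both endpoints as unit vectors p₁, p₂ with components (cos φ cos λ, cos φ sin λ, sin φ).
The central angle between the endpoints is δ = arccos(p₁·p₂) ≈ 0.947 rad (54.3°). The total great-circle distance is δ·R ≈ 0.947 × 6371 ≈ 6036 km, so the target fraction is f = 3000/6036 ≈ 0.497.
Interpolate at f ≈ 0.497 with slerp weights a = sin((1−f)δ)/sin δ ≈ 0.565, b = sin(fδ)/sin δ ≈ 0.559.
p = a·p₁ + b·p₂ ≈ (0.504, -0.425, 0.752); φ = arcsin(p_z) ≈ 48.78°, λ = atan2(p_y, p_x) ≈ -40.15°.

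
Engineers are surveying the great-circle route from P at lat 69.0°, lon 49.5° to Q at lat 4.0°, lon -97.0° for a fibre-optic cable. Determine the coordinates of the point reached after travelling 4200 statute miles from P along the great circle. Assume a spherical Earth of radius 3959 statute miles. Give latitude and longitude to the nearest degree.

Write both endpoints as unit vectors p₁, p₂ with components (cos φ cos λ, cos φ sin λ, sin φ).
The central angle between the endpoints is δ = arccos(p₁·p₂) ≈ 1.806 rad (103.5°). The total great-circle distance is δ·R ≈ 1.806 × 3959 ≈ 7150 mi, so the target fraction is f = 4200/7150 ≈ 0.587.
Interpolate at f ≈ 0.587 with slerp weights a = sin((1−f)δ)/sin δ ≈ 0.697, b = sin(fδ)/sin δ ≈ 0.897.
p = a·p₁ + b·p₂ ≈ (0.053, -0.699, 0.714); φ = arcsin(p_z) ≈ 45.52°, λ = atan2(p_y, p_x) ≈ -85.65°.

≈ lat 46°, lon -86°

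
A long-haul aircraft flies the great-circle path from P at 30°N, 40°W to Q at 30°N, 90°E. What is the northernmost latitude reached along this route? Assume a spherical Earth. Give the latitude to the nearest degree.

≈ 54°N

The great circle lies in the plane with unit normal n̂ = (p₁ × p₂)/|p₁ × p₂|.
Here n̂_z ≈ +0.591; the vertex latitude is φ_max = arccos|n̂_z| ≈ 53.8°.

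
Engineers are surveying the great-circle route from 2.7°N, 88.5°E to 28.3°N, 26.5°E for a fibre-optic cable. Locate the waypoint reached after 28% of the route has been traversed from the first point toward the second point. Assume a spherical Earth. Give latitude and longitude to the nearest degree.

≈ 12°N, 73°E

Convert each endpoint to a unit vector on the sphere (x = cos φ cos λ, y = cos φ sin λ, z = sin φ).
The central angle between the endpoints is δ = arccos(p₁·p₂) ≈ 1.120 rad (64.2°).
Interpolate at f = 0.28 with slerp weights a = sin((1−f)δ)/sin δ ≈ 0.802, b = sin(fδ)/sin δ ≈ 0.343.
p = a·p₁ + b·p₂ ≈ (0.291, 0.935, 0.200); φ = arcsin(p_z) ≈ 11.55°, λ = atan2(p_y, p_x) ≈ 72.72°.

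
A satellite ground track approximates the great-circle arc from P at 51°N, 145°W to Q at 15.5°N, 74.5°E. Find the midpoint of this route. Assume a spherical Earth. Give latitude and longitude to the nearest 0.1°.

Convert each endpoint to a unit vector on the sphere (x = cos φ cos λ, y = cos φ sin λ, z = sin φ).
The central angle between the endpoints is δ = arccos(p₁·p₂) ≈ 1.834 rad (105.1°).
Interpolate at f = 1/2 with slerp weights a = sin((1−f)δ)/sin δ ≈ 0.822, b = sin(fδ)/sin δ ≈ 0.822.
p = a·p₁ + b·p₂ ≈ (-0.212, 0.467, 0.859); φ = arcsin(p_z) ≈ 59.16°, λ = atan2(p_y, p_x) ≈ 114.44°.

≈ 59.2°N, 114.4°E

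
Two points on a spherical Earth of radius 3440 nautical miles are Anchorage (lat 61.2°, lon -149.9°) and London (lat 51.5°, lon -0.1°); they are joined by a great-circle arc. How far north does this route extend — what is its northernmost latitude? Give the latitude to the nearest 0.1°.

≈ 80.4°

The great circle lies in the plane with unit normal n̂ = (p₁ × p₂)/|p₁ × p₂|.
Here n̂_z ≈ +0.167; the vertex latitude is φ_max = arccos|n̂_z| ≈ 80.4°.
Check via Clairaut: cos φ_max = |cos φ₁| · sin C = cos(61.2°)·sin(20.3°) ≈ 0.167, again giving ≈ 80.4°.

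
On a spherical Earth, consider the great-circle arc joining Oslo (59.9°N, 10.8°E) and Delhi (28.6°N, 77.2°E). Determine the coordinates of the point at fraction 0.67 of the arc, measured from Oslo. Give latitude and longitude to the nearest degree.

From cos δ = sin φ₁ sin φ₂ + cos φ₁ cos φ₂ cos Δλ, the central angle is δ ≈ 0.939 rad (53.8°).
Interpolate at f = 0.67 with slerp weights a = sin((1−f)δ)/sin δ ≈ 0.378, b = sin(fδ)/sin δ ≈ 0.729.
p = a·p₁ + b·p₂ ≈ (0.328, 0.660, 0.676); φ = arcsin(p_z) ≈ 42.53°, λ = atan2(p_y, p_x) ≈ 63.57°.

≈ (43°N, 64°E)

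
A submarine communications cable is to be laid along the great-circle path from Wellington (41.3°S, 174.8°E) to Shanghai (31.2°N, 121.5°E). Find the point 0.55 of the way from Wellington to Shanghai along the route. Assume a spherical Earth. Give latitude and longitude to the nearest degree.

Convert each endpoint to a unit vector on the sphere (x = cos φ cos λ, y = cos φ sin λ, z = sin φ).
The central angle between the endpoints is δ = arccos(p₁·p₂) ≈ 1.529 rad (87.6°).
Interpolate at f = 0.55 with slerp weights a = sin((1−f)δ)/sin δ ≈ 0.635, b = sin(fδ)/sin δ ≈ 0.746.
p = a·p₁ + b·p₂ ≈ (-0.809, 0.587, -0.033); φ = arcsin(p_z) ≈ -1.89°, λ = atan2(p_y, p_x) ≈ 144.02°.

≈ 2°S, 144°E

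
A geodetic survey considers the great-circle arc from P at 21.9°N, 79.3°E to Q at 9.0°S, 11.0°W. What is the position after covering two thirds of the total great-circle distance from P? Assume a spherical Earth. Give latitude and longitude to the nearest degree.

From cos δ = sin φ₁ sin φ₂ + cos φ₁ cos φ₂ cos Δλ, the central angle is δ ≈ 1.634 rad (93.6°).
Interpolate at f = 2/3 with slerp weights a = sin((1−f)δ)/sin δ ≈ 0.519, b = sin(fδ)/sin δ ≈ 0.888.
p = a·p₁ + b·p₂ ≈ (0.950, 0.306, 0.055); φ = arcsin(p_z) ≈ 3.14°, λ = atan2(p_y, p_x) ≈ 17.84°.

≈ 3°N, 18°E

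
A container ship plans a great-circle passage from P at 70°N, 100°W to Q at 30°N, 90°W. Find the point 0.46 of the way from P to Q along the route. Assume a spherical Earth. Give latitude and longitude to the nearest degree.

≈ 52°N, 93°W

Write both endpoints as unit vectors p₁, p₂ with components (cos φ cos λ, cos φ sin λ, sin φ).
The central angle between the endpoints is δ = arccos(p₁·p₂) ≈ 0.705 rad (40.4°).
Interpolate at f = 0.46 with slerp weights a = sin((1−f)δ)/sin δ ≈ 0.573, b = sin(fδ)/sin δ ≈ 0.492.
p = a·p₁ + b·p₂ ≈ (-0.034, -0.619, 0.785); φ = arcsin(p_z) ≈ 51.69°, λ = atan2(p_y, p_x) ≈ -93.15°.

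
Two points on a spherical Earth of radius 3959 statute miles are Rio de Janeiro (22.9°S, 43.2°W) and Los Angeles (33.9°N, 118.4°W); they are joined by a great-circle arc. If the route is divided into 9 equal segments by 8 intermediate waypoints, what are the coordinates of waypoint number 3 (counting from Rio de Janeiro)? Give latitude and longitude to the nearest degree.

≈ 3°S, 67°W

Convert each endpoint to a unit vector on the sphere (x = cos φ cos λ, y = cos φ sin λ, z = sin φ).
The central angle between the endpoints is δ = arccos(p₁·p₂) ≈ 1.593 rad (91.2°).
Interpolate at f = 3/9 with slerp weights a = sin((1−f)δ)/sin δ ≈ 0.873, b = sin(fδ)/sin δ ≈ 0.506.
p = a·p₁ + b·p₂ ≈ (0.387, -0.920, -0.057); φ = arcsin(p_z) ≈ -3.29°, λ = atan2(p_y, p_x) ≈ -67.22°.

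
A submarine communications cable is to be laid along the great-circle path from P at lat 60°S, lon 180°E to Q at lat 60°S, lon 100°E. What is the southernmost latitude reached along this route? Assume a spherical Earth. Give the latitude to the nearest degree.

≈ 66°S

The great circle lies in the plane with unit normal n̂ = (p₁ × p₂)/|p₁ × p₂|.
Here n̂_z ≈ -0.404; the vertex latitude is φ_max = arccos|n̂_z| ≈ 66.1°.
Check via Clairaut: cos φ_max = |cos φ₁| · sin C = cos(60.0°)·sin(126.0°) ≈ 0.404, again giving ≈ 66.1°.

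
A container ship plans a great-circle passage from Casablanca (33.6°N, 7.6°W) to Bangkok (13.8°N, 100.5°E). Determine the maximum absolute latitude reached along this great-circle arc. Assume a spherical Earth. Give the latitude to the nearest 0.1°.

≈ 39.3°N

The great circle lies in the plane with unit normal n̂ = (p₁ × p₂)/|p₁ × p₂|.
Here n̂_z ≈ +0.774; the vertex latitude is φ_max = arccos|n̂_z| ≈ 39.3°.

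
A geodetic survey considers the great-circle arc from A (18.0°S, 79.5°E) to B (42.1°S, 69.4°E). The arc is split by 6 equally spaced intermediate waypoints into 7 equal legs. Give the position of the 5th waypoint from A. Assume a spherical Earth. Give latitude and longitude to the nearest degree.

Convert each endpoint to a unit vector on the sphere (x = cos φ cos λ, y = cos φ sin λ, z = sin φ).
The central angle between the endpoints is δ = arccos(p₁·p₂) ≈ 0.447 rad (25.6°).
Interpolate at f = 5/7 with slerp weights a = sin((1−f)δ)/sin δ ≈ 0.295, b = sin(fδ)/sin δ ≈ 0.726.
p = a·p₁ + b·p₂ ≈ (0.241, 0.780, -0.578); φ = arcsin(p_z) ≈ -35.30°, λ = atan2(p_y, p_x) ≈ 72.85°.

≈ (35°S, 73°E)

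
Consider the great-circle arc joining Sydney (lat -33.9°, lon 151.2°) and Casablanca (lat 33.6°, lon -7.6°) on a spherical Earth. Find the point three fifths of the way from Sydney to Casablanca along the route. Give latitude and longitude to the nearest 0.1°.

Write both endpoints as unit vectors p₁, p₂ with components (cos φ cos λ, cos φ sin λ, sin φ).
The central angle between the endpoints is δ = arccos(p₁·p₂) ≈ 2.834 rad (162.4°).
Interpolate at f = 3/5 with slerp weights a = sin((1−f)δ)/sin δ ≈ 2.997, b = sin(fδ)/sin δ ≈ 3.280.
p = a·p₁ + b·p₂ ≈ (0.528, 0.837, 0.144); φ = arcsin(p_z) ≈ 8.25°, λ = atan2(p_y, p_x) ≈ 57.75°.

≈ lat 8.3°, lon 57.7°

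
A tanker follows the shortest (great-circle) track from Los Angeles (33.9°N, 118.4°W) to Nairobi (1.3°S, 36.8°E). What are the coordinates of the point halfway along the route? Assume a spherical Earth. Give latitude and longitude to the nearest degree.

≈ 51°N, 18°W

The haversine formula gives a central angle δ ≈ 2.443 rad (140.0°) between the endpoints.
Interpolate at f = 1/2 with slerp weights a = sin((1−f)δ)/sin δ ≈ 1.462, b = sin(fδ)/sin δ ≈ 1.462.
p = a·p₁ + b·p₂ ≈ (0.593, -0.192, 0.782); φ = arcsin(p_z) ≈ 51.44°, λ = atan2(p_y, p_x) ≈ -17.93°.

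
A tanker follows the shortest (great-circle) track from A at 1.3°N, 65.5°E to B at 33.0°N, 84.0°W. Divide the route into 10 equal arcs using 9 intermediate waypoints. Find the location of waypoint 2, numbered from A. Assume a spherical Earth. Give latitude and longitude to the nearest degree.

≈ 22°N, 48°E

Convert each endpoint to a unit vector on the sphere (x = cos φ cos λ, y = cos φ sin λ, z = sin φ).
The central angle between the endpoints is δ = arccos(p₁·p₂) ≈ 2.360 rad (135.2°).
Interpolate at f = 2/10 with slerp weights a = sin((1−f)δ)/sin δ ≈ 1.349, b = sin(fδ)/sin δ ≈ 0.646.
p = a·p₁ + b·p₂ ≈ (0.616, 0.689, 0.382); φ = arcsin(p_z) ≈ 22.48°, λ = atan2(p_y, p_x) ≈ 48.19°.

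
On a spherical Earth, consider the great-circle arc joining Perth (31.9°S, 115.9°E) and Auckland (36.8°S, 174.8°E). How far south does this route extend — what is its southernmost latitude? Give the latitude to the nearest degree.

The great circle lies in the plane with unit normal n̂ = (p₁ × p₂)/|p₁ × p₂|.
Here n̂_z ≈ +0.782; the vertex latitude is φ_max = arccos|n̂_z| ≈ 38.6°.

≈ 39°S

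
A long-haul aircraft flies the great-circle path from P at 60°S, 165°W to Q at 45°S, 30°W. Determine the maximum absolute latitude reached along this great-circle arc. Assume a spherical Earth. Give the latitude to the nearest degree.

≈ 74°S

The great circle lies in the plane with unit normal n̂ = (p₁ × p₂)/|p₁ × p₂|.
Here n̂_z ≈ +0.268; the vertex latitude is φ_max = arccos|n̂_z| ≈ 74.4°.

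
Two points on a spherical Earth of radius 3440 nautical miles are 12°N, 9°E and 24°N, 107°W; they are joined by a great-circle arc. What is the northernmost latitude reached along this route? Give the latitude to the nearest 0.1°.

The great circle lies in the plane with unit normal n̂ = (p₁ × p₂)/|p₁ × p₂|.
Here n̂_z ≈ -0.844; the vertex latitude is φ_max = arccos|n̂_z| ≈ 32.4°.
Check via Clairaut: cos φ_max = |cos φ₁| · sin C = cos(12.0°)·sin(59.6°) ≈ 0.844, again giving ≈ 32.4°.

≈ 32.4°N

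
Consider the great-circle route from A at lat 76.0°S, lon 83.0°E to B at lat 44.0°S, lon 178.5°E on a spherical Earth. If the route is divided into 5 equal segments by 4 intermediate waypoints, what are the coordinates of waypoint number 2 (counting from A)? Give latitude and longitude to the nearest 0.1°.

The haversine formula gives a central angle δ ≈ 0.854 rad (48.9°) between the endpoints.
Interpolate at f = 2/5 with slerp weights a = sin((1−f)δ)/sin δ ≈ 0.650, b = sin(fδ)/sin δ ≈ 0.444.
p = a·p₁ + b·p₂ ≈ (-0.300, 0.165, -0.940); φ = arcsin(p_z) ≈ -69.98°, λ = atan2(p_y, p_x) ≈ 151.29°.

≈ lat 70.0°S, lon 151.3°E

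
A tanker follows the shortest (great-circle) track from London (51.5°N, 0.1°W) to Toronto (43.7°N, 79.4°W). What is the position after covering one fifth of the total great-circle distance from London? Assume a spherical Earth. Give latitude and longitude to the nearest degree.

Write both endpoints as unit vectors p₁, p₂ with components (cos φ cos λ, cos φ sin λ, sin φ).
The central angle between the endpoints is δ = arccos(p₁·p₂) ≈ 0.897 rad (51.4°).
Interpolate at f = 1/5 with slerp weights a = sin((1−f)δ)/sin δ ≈ 0.841, b = sin(fδ)/sin δ ≈ 0.228.
p = a·p₁ + b·p₂ ≈ (0.554, -0.163, 0.816); φ = arcsin(p_z) ≈ 54.71°, λ = atan2(p_y, p_x) ≈ -16.41°.

≈ 55°N, 16°W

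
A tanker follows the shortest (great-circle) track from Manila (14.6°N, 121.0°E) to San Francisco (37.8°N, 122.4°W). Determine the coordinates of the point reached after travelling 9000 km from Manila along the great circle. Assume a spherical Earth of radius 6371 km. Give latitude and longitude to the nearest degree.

≈ 45°N, 147°W

The haversine formula gives a central angle δ ≈ 1.760 rad (100.8°) between the endpoints. The total great-circle distance is δ·R ≈ 1.760 × 6371 ≈ 11212 km, so the target fraction is f = 9000/11212 ≈ 0.803.
Interpolate at f ≈ 0.803 with slerp weights a = sin((1−f)δ)/sin δ ≈ 0.346, b = sin(fδ)/sin δ ≈ 1.005.
p = a·p₁ + b·p₂ ≈ (-0.598, -0.383, 0.704); φ = arcsin(p_z) ≈ 44.71°, λ = atan2(p_y, p_x) ≈ -147.35°.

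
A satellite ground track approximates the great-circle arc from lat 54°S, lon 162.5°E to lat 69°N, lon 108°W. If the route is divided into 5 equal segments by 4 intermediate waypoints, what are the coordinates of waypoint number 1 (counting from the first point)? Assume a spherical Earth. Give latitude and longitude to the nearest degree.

The haversine formula gives a central angle δ ≈ 2.424 rad (138.9°) between the endpoints.
Interpolate at f = 1/5 with slerp weights a = sin((1−f)δ)/sin δ ≈ 1.419, b = sin(fδ)/sin δ ≈ 0.709.
p = a·p₁ + b·p₂ ≈ (-0.874, 0.009, -0.486); φ = arcsin(p_z) ≈ -29.09°, λ = atan2(p_y, p_x) ≈ 179.40°.

≈ lat 29°S, lon 179°E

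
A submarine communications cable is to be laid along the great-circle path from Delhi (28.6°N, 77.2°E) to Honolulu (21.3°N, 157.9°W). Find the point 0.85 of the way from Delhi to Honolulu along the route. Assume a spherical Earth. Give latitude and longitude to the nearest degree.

≈ 31°N, 172°W

The haversine formula gives a central angle δ ≈ 1.869 rad (107.1°) between the endpoints.
Interpolate at f = 0.85 with slerp weights a = sin((1−f)δ)/sin δ ≈ 0.290, b = sin(fδ)/sin δ ≈ 1.046.
p = a·p₁ + b·p₂ ≈ (-0.847, -0.119, 0.519); φ = arcsin(p_z) ≈ 31.24°, λ = atan2(p_y, p_x) ≈ -172.01°.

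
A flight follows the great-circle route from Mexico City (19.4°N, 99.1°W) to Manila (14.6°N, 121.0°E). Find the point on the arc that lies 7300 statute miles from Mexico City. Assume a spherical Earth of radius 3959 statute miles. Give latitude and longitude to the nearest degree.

≈ (28°N, 140°E)

Write both endpoints as unit vectors p₁, p₂ with components (cos φ cos λ, cos φ sin λ, sin φ).
The central angle between the endpoints is δ = arccos(p₁·p₂) ≈ 2.233 rad (127.9°). The total great-circle distance is δ·R ≈ 2.233 × 3959 ≈ 8838 mi, so the target fraction is f = 7300/8838 ≈ 0.826.
Interpolate at f ≈ 0.826 with slerp weights a = sin((1−f)δ)/sin δ ≈ 0.480, b = sin(fδ)/sin δ ≈ 1.221.
p = a·p₁ + b·p₂ ≈ (-0.680, 0.565, 0.467); φ = arcsin(p_z) ≈ 27.85°, λ = atan2(p_y, p_x) ≈ 140.27°.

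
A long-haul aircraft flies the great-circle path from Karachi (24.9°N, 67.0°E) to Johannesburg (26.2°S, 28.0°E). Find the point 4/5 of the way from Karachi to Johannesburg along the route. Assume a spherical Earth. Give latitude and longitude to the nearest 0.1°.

≈ (16.2°S, 36.4°E)

Convert each endpoint to a unit vector on the sphere (x = cos φ cos λ, y = cos φ sin λ, z = sin φ).
The central angle between the endpoints is δ = arccos(p₁·p₂) ≈ 1.108 rad (63.5°).
Interpolate at f = 4/5 with slerp weights a = sin((1−f)δ)/sin δ ≈ 0.246, b = sin(fδ)/sin δ ≈ 0.866.
p = a·p₁ + b·p₂ ≈ (0.773, 0.570, -0.279); φ = arcsin(p_z) ≈ -16.19°, λ = atan2(p_y, p_x) ≈ 36.39°.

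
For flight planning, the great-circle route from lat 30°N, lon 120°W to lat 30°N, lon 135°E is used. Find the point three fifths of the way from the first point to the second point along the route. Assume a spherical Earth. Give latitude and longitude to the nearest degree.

≈ lat 43°N, lon 176°E

Convert each endpoint to a unit vector on the sphere (x = cos φ cos λ, y = cos φ sin λ, z = sin φ).
The central angle between the endpoints is δ = arccos(p₁·p₂) ≈ 1.515 rad (86.8°).
Interpolate at f = 3/5 with slerp weights a = sin((1−f)δ)/sin δ ≈ 0.570, b = sin(fδ)/sin δ ≈ 0.790.
p = a·p₁ + b·p₂ ≈ (-0.731, 0.056, 0.680); φ = arcsin(p_z) ≈ 42.86°, λ = atan2(p_y, p_x) ≈ 175.62°.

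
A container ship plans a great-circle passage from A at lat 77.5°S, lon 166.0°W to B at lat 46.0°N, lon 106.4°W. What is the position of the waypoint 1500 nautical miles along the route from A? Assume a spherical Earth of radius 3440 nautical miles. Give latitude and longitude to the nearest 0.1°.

≈ lat 55.7°S, lon 130.8°W

Convert each endpoint to a unit vector on the sphere (x = cos φ cos λ, y = cos φ sin λ, z = sin φ).
The central angle between the endpoints is δ = arccos(p₁·p₂) ≈ 2.247 rad (128.8°). The total great-circle distance is δ·R ≈ 2.247 × 3440 ≈ 7731 nmi, so the target fraction is f = 1500/7731 ≈ 0.194.
Interpolate at f ≈ 0.194 with slerp weights a = sin((1−f)δ)/sin δ ≈ 1.246, b = sin(fδ)/sin δ ≈ 0.542.
p = a·p₁ + b·p₂ ≈ (-0.368, -0.426, -0.826); φ = arcsin(p_z) ≈ -55.74°, λ = atan2(p_y, p_x) ≈ -130.80°.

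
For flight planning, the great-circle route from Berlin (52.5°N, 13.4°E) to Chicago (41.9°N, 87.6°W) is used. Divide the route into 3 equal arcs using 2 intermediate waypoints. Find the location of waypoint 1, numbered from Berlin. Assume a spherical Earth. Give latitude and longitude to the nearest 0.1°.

Convert each endpoint to a unit vector on the sphere (x = cos φ cos λ, y = cos φ sin λ, z = sin φ).
The central angle between the endpoints is δ = arccos(p₁·p₂) ≈ 1.111 rad (63.7°).
Interpolate at f = 1/3 with slerp weights a = sin((1−f)δ)/sin δ ≈ 0.753, b = sin(fδ)/sin δ ≈ 0.404.
p = a·p₁ + b·p₂ ≈ (0.459, -0.194, 0.867); φ = arcsin(p_z) ≈ 60.14°, λ = atan2(p_y, p_x) ≈ -22.95°.

≈ 60.1°N, 22.9°W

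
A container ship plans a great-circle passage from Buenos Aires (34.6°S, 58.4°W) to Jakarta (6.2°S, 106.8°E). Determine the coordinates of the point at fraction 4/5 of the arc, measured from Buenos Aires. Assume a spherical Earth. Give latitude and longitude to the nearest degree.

≈ (32°S, 97°E)

From cos δ = sin φ₁ sin φ₂ + cos φ₁ cos φ₂ cos Δλ, the central angle is δ ≈ 2.389 rad (136.9°).
Interpolate at f = 4/5 with slerp weights a = sin((1−f)δ)/sin δ ≈ 0.673, b = sin(fδ)/sin δ ≈ 1.379.
p = a·p₁ + b·p₂ ≈ (-0.106, 0.841, -0.531); φ = arcsin(p_z) ≈ -32.06°, λ = atan2(p_y, p_x) ≈ 97.19°.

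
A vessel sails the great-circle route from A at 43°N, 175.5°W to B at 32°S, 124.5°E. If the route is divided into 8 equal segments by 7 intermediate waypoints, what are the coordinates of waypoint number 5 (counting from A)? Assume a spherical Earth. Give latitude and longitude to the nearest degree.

From cos δ = sin φ₁ sin φ₂ + cos φ₁ cos φ₂ cos Δλ, the central angle is δ ≈ 1.622 rad (92.9°).
Interpolate at f = 5/8 with slerp weights a = sin((1−f)δ)/sin δ ≈ 0.572, b = sin(fδ)/sin δ ≈ 0.850.
p = a·p₁ + b·p₂ ≈ (-0.825, 0.561, -0.060); φ = arcsin(p_z) ≈ -3.45°, λ = atan2(p_y, p_x) ≈ 145.79°.

≈ 3°S, 146°E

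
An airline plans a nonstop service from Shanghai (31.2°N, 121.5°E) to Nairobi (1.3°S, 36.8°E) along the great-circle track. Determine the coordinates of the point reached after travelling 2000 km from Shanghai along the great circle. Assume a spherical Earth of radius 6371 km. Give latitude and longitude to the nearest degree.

≈ 28°N, 101°E

From cos δ = sin φ₁ sin φ₂ + cos φ₁ cos φ₂ cos Δλ, the central angle is δ ≈ 1.504 rad (86.1°). The total great-circle distance is δ·R ≈ 1.504 × 6371 ≈ 9579 km, so the target fraction is f = 2000/9579 ≈ 0.209.
Interpolate at f ≈ 0.209 with slerp weights a = sin((1−f)δ)/sin δ ≈ 0.930, b = sin(fδ)/sin δ ≈ 0.309.
p = a·p₁ + b·p₂ ≈ (-0.168, 0.864, 0.475); φ = arcsin(p_z) ≈ 28.35°, λ = atan2(p_y, p_x) ≈ 101.01°.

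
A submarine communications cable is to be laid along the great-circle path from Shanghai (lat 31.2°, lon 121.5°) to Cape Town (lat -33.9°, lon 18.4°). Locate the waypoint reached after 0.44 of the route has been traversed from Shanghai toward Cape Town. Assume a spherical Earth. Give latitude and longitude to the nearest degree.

Write both endpoints as unit vectors p₁, p₂ with components (cos φ cos λ, cos φ sin λ, sin φ).
The central angle between the endpoints is δ = arccos(p₁·p₂) ≈ 2.037 rad (116.7°).
Interpolate at f = 0.44 with slerp weights a = sin((1−f)δ)/sin δ ≈ 1.018, b = sin(fδ)/sin δ ≈ 0.875.
p = a·p₁ + b·p₂ ≈ (0.234, 0.971, 0.039); φ = arcsin(p_z) ≈ 2.26°, λ = atan2(p_y, p_x) ≈ 76.46°.

≈ lat 2°, lon 76°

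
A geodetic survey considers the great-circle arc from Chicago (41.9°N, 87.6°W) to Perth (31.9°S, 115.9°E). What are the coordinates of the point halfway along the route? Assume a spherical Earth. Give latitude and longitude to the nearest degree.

≈ 22°N, 177°E

Convert each endpoint to a unit vector on the sphere (x = cos φ cos λ, y = cos φ sin λ, z = sin φ).
The central angle between the endpoints is δ = arccos(p₁·p₂) ≈ 2.772 rad (158.8°).
Interpolate at f = 1/2 with slerp weights a = sin((1−f)δ)/sin δ ≈ 2.720, b = sin(fδ)/sin δ ≈ 2.720.
p = a·p₁ + b·p₂ ≈ (-0.924, 0.055, 0.379); φ = arcsin(p_z) ≈ 22.28°, λ = atan2(p_y, p_x) ≈ 176.62°.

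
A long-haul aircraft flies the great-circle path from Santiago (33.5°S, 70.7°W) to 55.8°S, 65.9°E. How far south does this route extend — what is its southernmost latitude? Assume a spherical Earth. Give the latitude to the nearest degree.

The great circle lies in the plane with unit normal n̂ = (p₁ × p₂)/|p₁ × p₂|.
Here n̂_z ≈ +0.324; the vertex latitude is φ_max = arccos|n̂_z| ≈ 71.1°.

≈ 71°S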